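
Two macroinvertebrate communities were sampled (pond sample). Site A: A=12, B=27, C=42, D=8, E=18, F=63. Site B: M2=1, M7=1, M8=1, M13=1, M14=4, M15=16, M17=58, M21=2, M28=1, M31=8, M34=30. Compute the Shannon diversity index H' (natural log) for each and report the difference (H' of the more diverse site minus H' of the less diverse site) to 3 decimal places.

0.059

Site A: N=170, proportions 0.07059, 0.15882, 0.24706, 0.04706, 0.10588, 0.37059, giving H' = 1.57422 (working shown to 5 dp, full precision carried).
Site B: N=123, proportions 0.00813, 0.00813, 0.00813, 0.00813, 0.03252, 0.13008, 0.47154, 0.01626, 0.00813, 0.06504, 0.2439, giving H' = 1.51568.
Difference = |1.57422 − 1.51568| = 0.05854, i.e. 0.059 to 3 decimal places.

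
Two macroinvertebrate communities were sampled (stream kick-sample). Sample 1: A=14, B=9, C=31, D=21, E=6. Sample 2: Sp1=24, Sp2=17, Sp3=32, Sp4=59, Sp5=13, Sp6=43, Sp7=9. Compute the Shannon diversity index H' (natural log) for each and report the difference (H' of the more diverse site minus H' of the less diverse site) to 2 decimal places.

Sample 1: N=81, proportions 0.1728, 0.1111, 0.3827, 0.2593, 0.0741, giving H' = 1.4579 (working shown to 4 dp, full precision carried).
Sample 2: N=197, proportions 0.1218, 0.0863, 0.1624, 0.2995, 0.066, 0.2183, 0.0457, giving H' = 1.7768.
Difference = |1.4579 − 1.7768| = 0.3189, i.e. 0.32 to 2 decimal places.

0.32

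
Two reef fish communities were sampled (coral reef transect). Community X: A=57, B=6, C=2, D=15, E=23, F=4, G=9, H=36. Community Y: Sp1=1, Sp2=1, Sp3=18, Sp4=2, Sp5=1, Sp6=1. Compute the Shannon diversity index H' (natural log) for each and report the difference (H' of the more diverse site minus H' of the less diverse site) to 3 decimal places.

0.718

Community X: N=152, proportions 0.375, 0.03947, 0.01316, 0.09868, 0.15132, 0.02632, 0.05921, 0.23684, giving H' = 1.67089 (working shown to 5 dp, full precision carried).
Community Y: N=24, proportions 0.04167, 0.04167, 0.75, 0.08333, 0.04167, 0.04167, giving H' = 0.95251.
Difference = |1.67089 − 0.95251| = 0.71838, i.e. 0.718 to 3 decimal places.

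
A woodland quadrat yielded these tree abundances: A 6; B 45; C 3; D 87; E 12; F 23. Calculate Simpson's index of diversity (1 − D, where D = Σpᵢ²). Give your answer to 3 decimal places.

0.667

Total N = 6+45+3+87+12+23 = 176, so the proportions are 0.03409, 0.25568, 0.01705, 0.49432, 0.06818, 0.13068 (working shown to 5 dp, full precision carried).
D = 0.03409² + 0.25568² + 0.01705² + 0.49432² + 0.06818² + 0.13068² = 0.00116 + 0.06537 + 0.00029 + 0.24435 + 0.00465 + 0.01708 = 0.33290.
So 1 − D = 0.66710, i.e. 0.667 to 3 decimal places.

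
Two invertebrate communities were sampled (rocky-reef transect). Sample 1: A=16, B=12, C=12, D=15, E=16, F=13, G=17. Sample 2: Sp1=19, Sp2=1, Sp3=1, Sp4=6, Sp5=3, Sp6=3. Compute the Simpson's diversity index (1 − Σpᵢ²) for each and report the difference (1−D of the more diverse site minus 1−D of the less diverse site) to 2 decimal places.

Sample 1: N=101, proportions 0.1584, 0.1188, 0.1188, 0.1485, 0.1584, 0.1287, 0.1683, giving 1−D = 0.8546 (working shown to 4 dp, full precision carried).
Sample 2: N=33, proportions 0.5758, 0.0303, 0.0303, 0.1818, 0.0909, 0.0909, giving 1−D = 0.6171.
Difference = |0.8546 − 0.6171| = 0.2375, i.e. 0.24 to 2 decimal places.

0.24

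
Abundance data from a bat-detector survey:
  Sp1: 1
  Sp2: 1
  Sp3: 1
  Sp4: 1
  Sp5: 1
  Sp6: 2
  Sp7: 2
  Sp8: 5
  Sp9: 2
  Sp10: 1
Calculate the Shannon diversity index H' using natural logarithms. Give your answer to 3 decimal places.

2.115

Total N = 1+1+1+1+1+2+2+5+2+1 = 17, so the proportions are 0.05882, 0.05882, 0.05882, 0.05882, 0.05882, 0.11765, 0.11765, 0.29412, 0.11765, 0.05882 (working shown to 5 dp, full precision carried).
Each pᵢ ln pᵢ term: 0.05882×(-2.83321)=-0.16666, 0.05882×(-2.83321)=-0.16666, 0.05882×(-2.83321)=-0.16666, 0.05882×(-2.83321)=-0.16666, 0.05882×(-2.83321)=-0.16666, 0.11765×(-2.14007)=-0.25177, 0.11765×(-2.14007)=-0.25177, 0.29412×(-1.22378)=-0.35993, 0.11765×(-2.14007)=-0.25177, 0.05882×(-2.83321)=-0.16666.
Sum = -2.11521, so H' = 2.115.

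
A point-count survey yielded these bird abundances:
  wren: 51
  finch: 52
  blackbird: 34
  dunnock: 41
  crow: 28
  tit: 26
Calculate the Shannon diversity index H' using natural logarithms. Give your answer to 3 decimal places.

Total N = 51+52+34+41+28+26 = 232, so the proportions are 0.21983, 0.22414, 0.14655, 0.17672, 0.12069, 0.11207 (working shown to 5 dp, full precision carried).
Each pᵢ ln pᵢ term: 0.21983×(-1.51491)=-0.33302, 0.22414×(-1.49549)=-0.33520, 0.14655×(-1.92038)=-0.28143, 0.17672×(-1.73317)=-0.30629, 0.12069×(-2.11453)=-0.25520, 0.11207×(-2.18864)=-0.24528.
Sum = -1.75642, so H' = 1.756.

1.756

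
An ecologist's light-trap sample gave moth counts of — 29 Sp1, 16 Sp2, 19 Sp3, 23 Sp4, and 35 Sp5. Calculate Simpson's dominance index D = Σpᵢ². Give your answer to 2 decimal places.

Total N = 29+16+19+23+35 = 122, so the proportions are 0.2377, 0.1311, 0.1557, 0.1885, 0.2869 (working shown to 4 dp, full precision carried).
D = 0.2377² + 0.1311² + 0.1557² + 0.1885² + 0.2869² = 0.0565 + 0.0172 + 0.0243 + 0.0355 + 0.0823 = 0.2158.
To 2 decimal places, D = 0.22.

0.22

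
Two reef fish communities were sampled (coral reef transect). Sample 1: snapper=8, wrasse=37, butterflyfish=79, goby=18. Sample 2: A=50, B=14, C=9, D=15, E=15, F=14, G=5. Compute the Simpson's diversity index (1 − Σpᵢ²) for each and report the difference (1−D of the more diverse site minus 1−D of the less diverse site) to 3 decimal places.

0.165

Sample 1: N=142, proportions 0.05634, 0.26056, 0.55634, 0.12676, giving 1−D = 0.60335 (working shown to 5 dp, full precision carried).
Sample 2: N=122, proportions 0.40984, 0.11475, 0.07377, 0.12295, 0.12295, 0.11475, 0.04098, giving 1−D = 0.76834.
Difference = |0.60335 − 0.76834| = 0.16499, i.e. 0.165 to 3 decimal places.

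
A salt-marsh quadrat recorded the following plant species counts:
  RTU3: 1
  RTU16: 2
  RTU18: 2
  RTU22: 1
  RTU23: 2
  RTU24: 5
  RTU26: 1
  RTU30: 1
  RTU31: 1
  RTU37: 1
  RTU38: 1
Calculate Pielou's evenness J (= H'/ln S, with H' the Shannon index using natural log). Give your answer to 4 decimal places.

Total N = 1+2+2+1+2+5+1+1+1+1+1 = 18, so the proportions are 0.055556, 0.111111, 0.111111, 0.055556, 0.111111, 0.277778, 0.055556, 0.055556, 0.055556, 0.055556, 0.055556 (working shown to 6 dp, full precision carried).
H' = −Σ pᵢ ln pᵢ = −((-0.160576) + (-0.244136) + (-0.244136) + (-0.160576) + (-0.244136) + (-0.355815) + (-0.160576) + (-0.160576) + (-0.160576) + (-0.160576) + (-0.160576)) = 2.212257.
With S = 11 species, ln S = 2.397895, so J = 2.212257/2.397895 = 0.922583, i.e. 0.9226 to 4 decimal places.

0.9226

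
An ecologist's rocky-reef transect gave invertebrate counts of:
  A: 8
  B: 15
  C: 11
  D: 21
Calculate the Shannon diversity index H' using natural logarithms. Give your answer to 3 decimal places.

1.324

Total N = 8+15+11+21 = 55, so the proportions are 0.14545, 0.27273, 0.2, 0.38182 (working shown to 5 dp, full precision carried).
Each pᵢ ln pᵢ term: 0.14545×(-1.92789)=-0.28042, 0.27273×(-1.29928)=-0.35435, 0.2×(-1.60944)=-0.32189, 0.38182×(-0.96281)=-0.36762.
Sum = -1.32428, so H' = 1.324.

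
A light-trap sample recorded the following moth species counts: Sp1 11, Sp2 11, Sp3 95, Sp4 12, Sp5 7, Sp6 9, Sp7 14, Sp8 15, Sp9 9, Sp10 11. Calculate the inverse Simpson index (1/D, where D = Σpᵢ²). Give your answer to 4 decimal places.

3.7029

Total N = 11+11+95+12+7+9+14+15+9+11 = 194, so the proportions are 0.05670103, 0.05670103, 0.48969072, 0.06185567, 0.03608247, 0.04639175, 0.07216495, 0.07731959, 0.04639175, 0.05670103 (working shown to 8 dp, full precision carried).
D = 0.05670103² + 0.05670103² + 0.48969072² + 0.06185567² + 0.03608247² + 0.04639175² + 0.07216495² + 0.07731959² + 0.04639175² + 0.05670103² = 0.00321501 + 0.00321501 + 0.23979700 + 0.00382612 + 0.00130194 + 0.00215219 + 0.00520778 + 0.00597832 + 0.00215219 + 0.00321501 = 0.27006058.
So 1/D = 3.702873, i.e. 3.7029 to 4 decimal places.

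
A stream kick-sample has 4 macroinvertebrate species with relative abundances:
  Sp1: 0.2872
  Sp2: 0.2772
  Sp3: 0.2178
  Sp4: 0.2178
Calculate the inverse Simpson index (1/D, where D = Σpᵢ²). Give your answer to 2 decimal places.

D = 0.2872² + 0.2772² + 0.2178² + 0.2178² = 0.082484 + 0.076840 + 0.047437 + 0.047437 = 0.254197 (working shown to 6 dp, full precision carried).
So 1/D = 3.9340, i.e. 3.93 to 2 decimal places.

3.93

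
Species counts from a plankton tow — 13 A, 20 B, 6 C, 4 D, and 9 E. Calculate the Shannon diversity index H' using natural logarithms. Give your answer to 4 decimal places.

Total N = 13+20+6+4+9 = 52, so the proportions are 0.25, 0.384615, 0.115385, 0.076923, 0.173077 (working shown to 6 dp, full precision carried).
Each pᵢ ln pᵢ term: 0.25×(-1.386294)=-0.346574, 0.384615×(-0.955511)=-0.367504, 0.115385×(-2.159484)=-0.249171, 0.076923×(-2.564949)=-0.197304, 0.173077×(-1.754019)=-0.303580.
Sum = -1.464133, so H' = 1.4641.

1.4641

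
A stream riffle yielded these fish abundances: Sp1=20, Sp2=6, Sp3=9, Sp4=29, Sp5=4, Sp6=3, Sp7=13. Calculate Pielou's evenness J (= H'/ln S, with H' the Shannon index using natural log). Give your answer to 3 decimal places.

0.868

Total N = 20+6+9+29+4+3+13 = 84, so the proportions are 0.2381, 0.07143, 0.10714, 0.34524, 0.04762, 0.03571, 0.15476 (working shown to 5 dp, full precision carried).
H' = −Σ pᵢ ln pᵢ = −((-0.34169) + (-0.18850) + (-0.23931) + (-0.36717) + (-0.14498) + (-0.11901) + (-0.28877)) = 1.68942.
With S = 7 species, ln S = 1.94591, so J = 1.68942/1.94591 = 0.86819, i.e. 0.868 to 3 decimal places.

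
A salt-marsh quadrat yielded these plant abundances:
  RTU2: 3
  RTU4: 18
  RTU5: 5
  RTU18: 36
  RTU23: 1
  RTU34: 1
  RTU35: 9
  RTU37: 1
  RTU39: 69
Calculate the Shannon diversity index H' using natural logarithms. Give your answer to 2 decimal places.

Total N = 3+18+5+36+1+1+9+1+69 = 143, so the proportions are 0.021, 0.1259, 0.035, 0.2517, 0.007, 0.007, 0.0629, 0.007, 0.4825 (working shown to 4 dp, full precision carried).
Each pᵢ ln pᵢ term: 0.021×(-3.8642)=-0.0811, 0.1259×(-2.0725)=-0.2609, 0.035×(-3.3534)=-0.1173, 0.2517×(-1.3793)=-0.3472, 0.007×(-4.9628)=-0.0347, 0.007×(-4.9628)=-0.0347, 0.0629×(-2.7656)=-0.1741, 0.007×(-4.9628)=-0.0347, 0.4825×(-0.7287)=-0.3516.
Sum = -1.4362, so H' = 1.44.

1.44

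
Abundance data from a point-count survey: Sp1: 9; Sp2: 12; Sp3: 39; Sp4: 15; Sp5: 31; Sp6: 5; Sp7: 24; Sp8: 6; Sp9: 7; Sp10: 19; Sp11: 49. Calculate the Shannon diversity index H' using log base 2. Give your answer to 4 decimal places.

3.1137

Total N = 9+12+39+15+31+5+24+6+7+19+49 = 216, so the proportions are 0.041667, 0.055556, 0.180556, 0.069444, 0.143519, 0.023148, 0.111111, 0.027778, 0.032407, 0.087963, 0.226852 (working shown to 6 dp, full precision carried).
Each pᵢ log₂ pᵢ term: 0.041667×(-4.584963)=-0.191040, 0.055556×(-4.169925)=-0.231663, 0.180556×(-2.469485)=-0.445879, 0.069444×(-3.847997)=-0.267222, 0.143519×(-2.800691)=-0.401951, 0.023148×(-5.432959)=-0.125763, 0.111111×(-3.169925)=-0.352214, 0.027778×(-5.169925)=-0.143609, 0.032407×(-4.947533)=-0.160337, 0.087963×(-3.506960)=-0.308483, 0.226852×(-2.140178)=-0.485503.
Sum = -3.113663, so H' = 3.1137.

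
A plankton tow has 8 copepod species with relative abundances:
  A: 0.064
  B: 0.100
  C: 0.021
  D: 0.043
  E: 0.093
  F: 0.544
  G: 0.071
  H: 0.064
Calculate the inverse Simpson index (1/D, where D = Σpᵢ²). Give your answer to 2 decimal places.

3.03

D = 0.064² + 0.1² + 0.021² + 0.043² + 0.093² + 0.544² + 0.071² + 0.064² = 0.00410 + 0.01000 + 0.00044 + 0.00185 + 0.00865 + 0.29594 + 0.00504 + 0.00410 = 0.33011 (working shown to 5 dp, full precision carried).
So 1/D = 3.0293, i.e. 3.03 to 2 decimal places.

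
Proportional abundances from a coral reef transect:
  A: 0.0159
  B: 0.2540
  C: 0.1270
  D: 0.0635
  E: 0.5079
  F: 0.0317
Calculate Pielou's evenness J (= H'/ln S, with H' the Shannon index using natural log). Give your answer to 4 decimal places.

H' = −Σ pᵢ ln pᵢ = −((-0.065849) + (-0.348087) + (-0.262073) + (-0.175051) + (-0.344087) + (-0.109411)) = 1.304558 (working shown to 6 dp, full precision carried).
With S = 6 species, ln S = 1.791759, so J = 1.304558/1.791759 = 0.728088, i.e. 0.7281 to 4 decimal places.

0.7281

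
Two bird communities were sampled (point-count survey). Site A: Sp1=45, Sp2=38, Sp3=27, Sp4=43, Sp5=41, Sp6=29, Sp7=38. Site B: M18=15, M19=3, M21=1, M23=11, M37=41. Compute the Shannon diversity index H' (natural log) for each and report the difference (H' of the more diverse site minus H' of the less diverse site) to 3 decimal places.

0.803

Site A: N=261, proportions 0.17241379, 0.14559387, 0.10344828, 0.16475096, 0.15708812, 0.11111111, 0.14559387, giving H' = 1.93086679 (working shown to 8 dp, full precision carried).
Site B: N=71, proportions 0.21126761, 0.04225352, 0.01408451, 0.15492958, 0.57746479, giving H' = 1.12817435.
Difference = |1.93086679 − 1.12817435| = 0.80269244, i.e. 0.803 to 3 decimal places.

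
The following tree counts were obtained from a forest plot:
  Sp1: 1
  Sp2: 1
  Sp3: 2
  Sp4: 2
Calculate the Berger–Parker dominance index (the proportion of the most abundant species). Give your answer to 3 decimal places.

0.333

Total N = 1+1+2+2 = 6, so the proportions are 0.16667, 0.16667, 0.33333, 0.33333 (working shown to 5 dp, full precision carried).
The largest proportion is 0.33333, i.e. d = 0.333 to 3 decimal places.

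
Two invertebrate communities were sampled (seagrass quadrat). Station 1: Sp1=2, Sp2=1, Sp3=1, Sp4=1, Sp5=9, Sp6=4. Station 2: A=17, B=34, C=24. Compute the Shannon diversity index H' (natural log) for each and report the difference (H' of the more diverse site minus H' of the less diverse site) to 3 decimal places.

Station 1: N=18, proportions 0.11111, 0.05556, 0.05556, 0.05556, 0.5, 0.22222, giving H' = 1.40668 (working shown to 5 dp, full precision carried).
Station 2: N=75, proportions 0.22667, 0.45333, 0.32, giving H' = 1.05970.
Difference = |1.40668 − 1.05970| = 0.34698, i.e. 0.347 to 3 decimal places.

0.347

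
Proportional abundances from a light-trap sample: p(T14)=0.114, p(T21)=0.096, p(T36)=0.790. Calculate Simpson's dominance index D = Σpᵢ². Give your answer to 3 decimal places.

D = 0.114² + 0.096² + 0.79² = 0.01300 + 0.00922 + 0.62410 = 0.64631 (working shown to 5 dp, full precision carried).
To 3 decimal places, D = 0.646.

0.646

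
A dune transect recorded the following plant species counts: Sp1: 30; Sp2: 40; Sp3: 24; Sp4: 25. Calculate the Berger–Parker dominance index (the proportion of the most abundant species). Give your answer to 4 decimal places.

0.3361

Total N = 30+40+24+25 = 119, so the proportions are 0.252101, 0.336134, 0.201681, 0.210084 (working shown to 6 dp, full precision carried).
The largest proportion is 0.336134, i.e. d = 0.3361 to 4 decimal places.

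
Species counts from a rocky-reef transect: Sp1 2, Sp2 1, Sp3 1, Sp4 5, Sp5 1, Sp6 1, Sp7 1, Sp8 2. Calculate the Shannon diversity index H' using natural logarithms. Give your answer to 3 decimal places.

Total N = 2+1+1+5+1+1+1+2 = 14, so the proportions are 0.14286, 0.07143, 0.07143, 0.35714, 0.07143, 0.07143, 0.07143, 0.14286 (working shown to 5 dp, full precision carried).
Each pᵢ ln pᵢ term: 0.14286×(-1.94591)=-0.27799, 0.07143×(-2.63906)=-0.18850, 0.07143×(-2.63906)=-0.18850, 0.35714×(-1.02962)=-0.36772, 0.07143×(-2.63906)=-0.18850, 0.07143×(-2.63906)=-0.18850, 0.07143×(-2.63906)=-0.18850, 0.14286×(-1.94591)=-0.27799.
Sum = -1.86622, so H' = 1.866.

1.866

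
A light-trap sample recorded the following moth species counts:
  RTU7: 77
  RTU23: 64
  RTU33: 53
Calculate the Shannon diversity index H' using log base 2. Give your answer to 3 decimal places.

1.568

Total N = 77+64+53 = 194, so the proportions are 0.39691, 0.3299, 0.2732 (working shown to 5 dp, full precision carried).
Each pᵢ log₂ pᵢ term: 0.39691×(-1.33313)=-0.52913, 0.3299×(-1.59991)=-0.52781, 0.2732×(-1.87199)=-0.51142.
Sum = -1.56835, so H' = 1.568.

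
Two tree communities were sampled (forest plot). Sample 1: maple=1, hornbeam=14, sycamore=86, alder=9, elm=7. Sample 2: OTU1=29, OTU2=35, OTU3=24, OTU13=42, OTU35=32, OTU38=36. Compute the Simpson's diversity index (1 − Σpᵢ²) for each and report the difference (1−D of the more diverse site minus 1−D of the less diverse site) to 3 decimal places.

Sample 1: N=117, proportions 0.008547, 0.1196581, 0.7350427, 0.0769231, 0.0598291, giving 1−D = 0.4358244 (working shown to 7 dp, full precision carried).
Sample 2: N=198, proportions 0.1464646, 0.1767677, 0.1212121, 0.2121212, 0.1616162, 0.1818182, giving 1−D = 0.8284359.
Difference = |0.4358244 − 0.8284359| = 0.3926115, i.e. 0.393 to 3 decimal places.

0.393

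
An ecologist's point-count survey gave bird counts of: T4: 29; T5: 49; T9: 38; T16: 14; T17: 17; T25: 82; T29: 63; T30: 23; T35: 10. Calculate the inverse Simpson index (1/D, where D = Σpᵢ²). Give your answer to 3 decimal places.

Total N = 29+49+38+14+17+82+63+23+10 = 325, so the proportions are 0.0892308, 0.1507692, 0.1169231, 0.0430769, 0.0523077, 0.2523077, 0.1938462, 0.0707692, 0.0307692 (working shown to 7 dp, full precision carried).
D = 0.0892308² + 0.1507692² + 0.1169231² + 0.0430769² + 0.0523077² + 0.2523077² + 0.1938462² + 0.0707692² + 0.0307692² = 0.0079621 + 0.0227314 + 0.0136710 + 0.0018556 + 0.0027361 + 0.0636592 + 0.0375763 + 0.0050083 + 0.0009467 = 0.1561467.
So 1/D = 6.40423, i.e. 6.404 to 3 decimal places.

6.404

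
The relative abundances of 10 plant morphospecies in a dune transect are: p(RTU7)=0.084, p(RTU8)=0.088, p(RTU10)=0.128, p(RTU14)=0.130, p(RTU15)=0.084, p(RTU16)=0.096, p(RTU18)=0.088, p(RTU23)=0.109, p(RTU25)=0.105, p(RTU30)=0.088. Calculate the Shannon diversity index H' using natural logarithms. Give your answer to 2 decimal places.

2.29

Each pᵢ ln pᵢ term (working shown to 4 dp, full precision carried): 0.084×(-2.4769)=-0.2081, 0.088×(-2.4304)=-0.2139, 0.128×(-2.0557)=-0.2631, 0.13×(-2.0402)=-0.2652, 0.084×(-2.4769)=-0.2081, 0.096×(-2.3434)=-0.2250, 0.088×(-2.4304)=-0.2139, 0.109×(-2.2164)=-0.2416, 0.105×(-2.2538)=-0.2366, 0.088×(-2.4304)=-0.2139.
Sum = -2.2893, so H' = 2.29.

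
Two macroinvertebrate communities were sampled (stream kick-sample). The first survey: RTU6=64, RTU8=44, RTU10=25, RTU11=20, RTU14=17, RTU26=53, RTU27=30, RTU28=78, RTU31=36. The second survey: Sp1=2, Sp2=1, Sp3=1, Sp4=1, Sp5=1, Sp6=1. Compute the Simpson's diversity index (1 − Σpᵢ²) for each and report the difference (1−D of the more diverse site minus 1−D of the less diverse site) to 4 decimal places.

The first survey: N=367, proportions 0.1743869, 0.119891, 0.0681199, 0.0544959, 0.0463215, 0.1444142, 0.0817439, 0.2125341, 0.0980926, giving 1−D = 0.8631291 (working shown to 7 dp, full precision carried).
The second survey: N=7, proportions 0.2857143, 0.1428571, 0.1428571, 0.1428571, 0.1428571, 0.1428571, giving 1−D = 0.8163265.
Difference = |0.8631291 − 0.8163265| = 0.0468026, i.e. 0.0468 to 4 decimal places.

0.0468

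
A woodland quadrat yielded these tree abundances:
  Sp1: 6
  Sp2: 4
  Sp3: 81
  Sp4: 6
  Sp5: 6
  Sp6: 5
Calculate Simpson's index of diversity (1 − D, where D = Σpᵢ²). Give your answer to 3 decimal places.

0.425

Total N = 6+4+81+6+6+5 = 108, so the proportions are 0.05556, 0.03704, 0.75, 0.05556, 0.05556, 0.0463 (working shown to 5 dp, full precision carried).
D = 0.05556² + 0.03704² + 0.75² + 0.05556² + 0.05556² + 0.0463² = 0.00309 + 0.00137 + 0.56250 + 0.00309 + 0.00309 + 0.00214 = 0.57527.
So 1 − D = 0.42473, i.e. 0.425 to 3 decimal places.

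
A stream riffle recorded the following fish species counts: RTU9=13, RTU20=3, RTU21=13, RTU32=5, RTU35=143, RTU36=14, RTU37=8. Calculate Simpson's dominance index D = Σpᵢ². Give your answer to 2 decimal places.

Total N = 13+3+13+5+143+14+8 = 199, so the proportions are 0.0653, 0.0151, 0.0653, 0.0251, 0.7186, 0.0704, 0.0402 (working shown to 4 dp, full precision carried).
D = 0.0653² + 0.0151² + 0.0653² + 0.0251² + 0.7186² + 0.0704² + 0.0402² = 0.0043 + 0.0002 + 0.0043 + 0.0006 + 0.5164 + 0.0049 + 0.0016 = 0.5323.
To 2 decimal places, D = 0.53.

0.53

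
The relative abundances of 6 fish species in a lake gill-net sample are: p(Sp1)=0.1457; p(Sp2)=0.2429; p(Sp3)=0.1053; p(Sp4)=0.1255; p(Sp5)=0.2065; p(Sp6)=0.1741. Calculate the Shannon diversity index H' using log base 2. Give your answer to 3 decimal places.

Each pᵢ log₂ pᵢ term (working shown to 5 dp, full precision carried): 0.1457×(-2.77893)=-0.40489, 0.2429×(-2.04157)=-0.49590, 0.1053×(-3.24742)=-0.34195, 0.1255×(-2.99424)=-0.37578, 0.2065×(-2.27579)=-0.46995, 0.1741×(-2.52201)=-0.43908.
Sum = -2.52755, so H' = 2.528.

2.528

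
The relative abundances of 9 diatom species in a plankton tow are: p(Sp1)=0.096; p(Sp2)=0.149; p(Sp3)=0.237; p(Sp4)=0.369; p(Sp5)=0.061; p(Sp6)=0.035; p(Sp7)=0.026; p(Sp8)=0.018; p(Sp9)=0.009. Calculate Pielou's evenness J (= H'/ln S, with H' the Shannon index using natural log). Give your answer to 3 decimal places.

0.781

H' = −Σ pᵢ ln pᵢ = −((-0.22497) + (-0.28367) + (-0.34121) + (-0.36788) + (-0.17061) + (-0.11733) + (-0.09489) + (-0.07231) + (-0.04239)) = 1.71526 (working shown to 5 dp, full precision carried).
With S = 9 species, ln S = 2.19722, so J = 1.71526/2.19722 = 0.78065, i.e. 0.781 to 3 decimal places.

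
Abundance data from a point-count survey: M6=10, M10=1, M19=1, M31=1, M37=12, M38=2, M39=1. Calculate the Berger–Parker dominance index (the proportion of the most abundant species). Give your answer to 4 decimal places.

0.4286

Total N = 10+1+1+1+12+2+1 = 28, so the proportions are 0.357143, 0.035714, 0.035714, 0.035714, 0.428571, 0.071429, 0.035714 (working shown to 6 dp, full precision carried).
The largest proportion is 0.428571, i.e. d = 0.4286 to 4 decimal places.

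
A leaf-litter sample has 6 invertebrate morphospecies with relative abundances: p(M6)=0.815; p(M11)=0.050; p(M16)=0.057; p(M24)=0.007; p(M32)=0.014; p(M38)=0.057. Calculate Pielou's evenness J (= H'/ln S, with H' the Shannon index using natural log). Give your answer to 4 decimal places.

H' = −Σ pᵢ ln pᵢ = −((-0.166722) + (-0.149787) + (-0.163288) + (-0.034733) + (-0.059762) + (-0.163288)) = 0.737580 (working shown to 6 dp, full precision carried).
With S = 6 species, ln S = 1.791759, so J = 0.737580/1.791759 = 0.411651, i.e. 0.4117 to 4 decimal places.

0.4117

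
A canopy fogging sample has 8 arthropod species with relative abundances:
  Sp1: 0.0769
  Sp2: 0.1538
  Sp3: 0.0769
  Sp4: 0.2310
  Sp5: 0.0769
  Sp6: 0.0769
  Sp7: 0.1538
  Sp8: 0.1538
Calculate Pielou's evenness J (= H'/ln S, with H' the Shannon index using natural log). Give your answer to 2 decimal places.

0.96

H' = −Σ pᵢ ln pᵢ = −((-0.1973) + (-0.2879) + (-0.1973) + (-0.3385) + (-0.1973) + (-0.1973) + (-0.2879) + (-0.2879)) = 1.9914 (working shown to 4 dp, full precision carried).
With S = 8 species, ln S = 2.0794, so J = 1.9914/2.0794 = 0.9576, i.e. 0.96 to 2 decimal places.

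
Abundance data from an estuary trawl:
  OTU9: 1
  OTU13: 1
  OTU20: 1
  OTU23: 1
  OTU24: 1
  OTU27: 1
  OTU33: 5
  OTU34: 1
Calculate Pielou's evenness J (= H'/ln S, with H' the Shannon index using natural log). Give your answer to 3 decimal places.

Total N = 1+1+1+1+1+1+5+1 = 12, so the proportions are 0.083333, 0.083333, 0.083333, 0.083333, 0.083333, 0.083333, 0.416667, 0.083333 (working shown to 6 dp, full precision carried).
H' = −Σ pᵢ ln pᵢ = −((-0.207076) + (-0.207076) + (-0.207076) + (-0.207076) + (-0.207076) + (-0.207076) + (-0.364779) + (-0.207076)) = 1.814308.
With S = 8 species, ln S = 2.079442, so J = 1.814308/2.079442 = 0.872497, i.e. 0.872 to 3 decimal places.

0.872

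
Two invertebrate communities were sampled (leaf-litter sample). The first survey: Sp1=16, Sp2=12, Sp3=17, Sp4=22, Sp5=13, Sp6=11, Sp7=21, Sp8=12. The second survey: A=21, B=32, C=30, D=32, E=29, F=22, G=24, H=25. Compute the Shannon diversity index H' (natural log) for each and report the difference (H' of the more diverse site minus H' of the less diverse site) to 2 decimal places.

0.02

The first survey: N=124, proportions 0.129, 0.0968, 0.1371, 0.1774, 0.1048, 0.0887, 0.1694, 0.0968, giving H' = 2.0475 (working shown to 4 dp, full precision carried).
The second survey: N=215, proportions 0.0977, 0.1488, 0.1395, 0.1488, 0.1349, 0.1023, 0.1116, 0.1163, giving H' = 2.0675.
Difference = |2.0475 − 2.0675| = 0.0200, i.e. 0.02 to 2 decimal places.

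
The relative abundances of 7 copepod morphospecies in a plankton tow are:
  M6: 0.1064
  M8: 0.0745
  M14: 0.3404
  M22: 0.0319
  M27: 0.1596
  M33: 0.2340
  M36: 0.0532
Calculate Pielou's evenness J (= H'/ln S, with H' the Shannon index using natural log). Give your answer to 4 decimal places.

H' = −Σ pᵢ ln pᵢ = −((-0.238394) + (-0.193473) + (-0.366827) + (-0.109900) + (-0.292880) + (-0.339870) + (-0.156073)) = 1.697416 (working shown to 6 dp, full precision carried).
With S = 7 species, ln S = 1.945910, so J = 1.697416/1.945910 = 0.872299, i.e. 0.8723 to 4 decimal places.

0.8723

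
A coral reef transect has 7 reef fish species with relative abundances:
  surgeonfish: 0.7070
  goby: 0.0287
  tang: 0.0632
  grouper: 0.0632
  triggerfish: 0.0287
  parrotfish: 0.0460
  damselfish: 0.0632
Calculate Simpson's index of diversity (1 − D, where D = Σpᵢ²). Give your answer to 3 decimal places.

D = 0.707² + 0.0287² + 0.0632² + 0.0632² + 0.0287² + 0.046² + 0.0632² = 0.49985 + 0.00082 + 0.00399 + 0.00399 + 0.00082 + 0.00212 + 0.00399 = 0.51560 (working shown to 5 dp, full precision carried).
So 1 − D = 0.48440, i.e. 0.484 to 3 decimal places.

0.484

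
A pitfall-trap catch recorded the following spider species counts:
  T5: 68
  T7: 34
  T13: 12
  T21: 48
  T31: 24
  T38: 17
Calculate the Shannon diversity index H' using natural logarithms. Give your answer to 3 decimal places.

Total N = 68+34+12+48+24+17 = 203, so the proportions are 0.33498, 0.16749, 0.05911, 0.23645, 0.11823, 0.08374 (working shown to 5 dp, full precision carried).
Each pᵢ ln pᵢ term: 0.33498×(-1.09370)=-0.36636, 0.16749×(-1.78685)=-0.29927, 0.05911×(-2.82830)=-0.16719, 0.23645×(-1.44200)=-0.34097, 0.11823×(-2.13515)=-0.25243, 0.08374×(-2.47999)=-0.20768.
Sum = -1.63391, so H' = 1.634.

1.634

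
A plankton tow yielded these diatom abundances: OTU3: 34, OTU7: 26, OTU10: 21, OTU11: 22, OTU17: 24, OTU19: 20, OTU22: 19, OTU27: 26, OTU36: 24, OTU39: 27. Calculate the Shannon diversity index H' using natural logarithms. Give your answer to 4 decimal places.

2.2887

Total N = 34+26+21+22+24+20+19+26+24+27 = 243, so the proportions are 0.139918, 0.106996, 0.08642, 0.090535, 0.098765, 0.082305, 0.078189, 0.106996, 0.098765, 0.111111 (working shown to 6 dp, full precision carried).
Each pᵢ ln pᵢ term: 0.139918×(-1.966701)=-0.275176, 0.106996×(-2.234965)=-0.239132, 0.08642×(-2.448539)=-0.211602, 0.090535×(-2.402019)=-0.217467, 0.098765×(-2.315008)=-0.228643, 0.082305×(-2.497329)=-0.205541, 0.078189×(-2.548622)=-0.199275, 0.106996×(-2.234965)=-0.239132, 0.098765×(-2.315008)=-0.228643, 0.111111×(-2.197225)=-0.244136.
Sum = -2.288747, so H' = 2.2887.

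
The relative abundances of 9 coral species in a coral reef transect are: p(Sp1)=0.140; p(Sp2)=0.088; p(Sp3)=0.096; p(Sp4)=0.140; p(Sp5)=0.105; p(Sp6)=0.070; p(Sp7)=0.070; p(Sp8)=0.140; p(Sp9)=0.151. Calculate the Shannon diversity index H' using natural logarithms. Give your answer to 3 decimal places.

2.159

Each pᵢ ln pᵢ term (working shown to 5 dp, full precision carried): 0.14×(-1.96611)=-0.27526, 0.088×(-2.43042)=-0.21388, 0.096×(-2.34341)=-0.22497, 0.14×(-1.96611)=-0.27526, 0.105×(-2.25379)=-0.23665, 0.07×(-2.65926)=-0.18615, 0.07×(-2.65926)=-0.18615, 0.14×(-1.96611)=-0.27526, 0.151×(-1.89048)=-0.28546.
Sum = -2.15902, so H' = 2.159.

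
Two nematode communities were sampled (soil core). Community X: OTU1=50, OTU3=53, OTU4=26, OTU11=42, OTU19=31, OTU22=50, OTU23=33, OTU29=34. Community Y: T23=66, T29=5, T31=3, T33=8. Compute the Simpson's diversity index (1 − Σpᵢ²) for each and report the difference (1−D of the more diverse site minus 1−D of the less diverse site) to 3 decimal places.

0.530

Community X: N=319, proportions 0.15674, 0.16614, 0.0815, 0.13166, 0.09718, 0.15674, 0.10345, 0.10658, giving 1−D = 0.86778 (working shown to 5 dp, full precision carried).
Community Y: N=82, proportions 0.80488, 0.06098, 0.03659, 0.09756, giving 1−D = 0.33760.
Difference = |0.86778 − 0.33760| = 0.53018, i.e. 0.530 to 3 decimal places.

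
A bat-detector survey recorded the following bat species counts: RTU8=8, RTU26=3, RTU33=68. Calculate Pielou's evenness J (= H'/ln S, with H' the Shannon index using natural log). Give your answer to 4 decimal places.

Total N = 8+3+68 = 79, so the proportions are 0.101266, 0.037975, 0.860759 (working shown to 6 dp, full precision carried).
H' = −Σ pᵢ ln pᵢ = −((-0.231899) + (-0.124209) + (-0.129062)) = 0.485171.
With S = 3 species, ln S = 1.098612, so J = 0.485171/1.098612 = 0.441621, i.e. 0.4416 to 4 decimal places.

0.4416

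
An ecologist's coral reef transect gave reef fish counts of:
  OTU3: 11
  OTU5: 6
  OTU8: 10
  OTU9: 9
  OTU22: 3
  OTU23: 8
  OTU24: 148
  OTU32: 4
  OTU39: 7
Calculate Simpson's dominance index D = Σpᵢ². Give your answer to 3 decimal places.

0.527

Total N = 11+6+10+9+3+8+148+4+7 = 206, so the proportions are 0.0534, 0.02913, 0.04854, 0.04369, 0.01456, 0.03883, 0.71845, 0.01942, 0.03398 (working shown to 5 dp, full precision carried).
D = 0.0534² + 0.02913² + 0.04854² + 0.04369² + 0.01456² + 0.03883² + 0.71845² + 0.01942² + 0.03398² = 0.00285 + 0.00085 + 0.00236 + 0.00191 + 0.00021 + 0.00151 + 0.51617 + 0.00038 + 0.00115 = 0.52738.
To 3 decimal places, D = 0.527.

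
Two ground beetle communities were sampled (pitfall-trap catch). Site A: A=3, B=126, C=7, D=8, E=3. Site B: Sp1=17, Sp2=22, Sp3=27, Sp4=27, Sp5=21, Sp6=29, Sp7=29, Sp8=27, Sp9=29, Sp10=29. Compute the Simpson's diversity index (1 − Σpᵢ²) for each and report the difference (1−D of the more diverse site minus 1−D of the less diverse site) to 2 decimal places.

Site A: N=147, proportions 0.020408, 0.857143, 0.047619, 0.054422, 0.020408, giving 1−D = 0.259244 (working shown to 6 dp, full precision carried).
Site B: N=257, proportions 0.066148, 0.085603, 0.105058, 0.105058, 0.081712, 0.11284, 0.11284, 0.105058, 0.11284, 0.11284, giving 1−D = 0.897576.
Difference = |0.259244 − 0.897576| = 0.638332, i.e. 0.64 to 2 decimal places.

0.64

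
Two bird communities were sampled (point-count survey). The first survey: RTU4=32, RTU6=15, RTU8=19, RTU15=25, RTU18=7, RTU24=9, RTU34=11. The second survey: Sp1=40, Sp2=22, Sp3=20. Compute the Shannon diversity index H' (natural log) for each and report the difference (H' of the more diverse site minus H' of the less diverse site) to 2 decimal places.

The first survey: N=118, proportions 0.2712, 0.1271, 0.161, 0.2119, 0.0593, 0.0763, 0.0932, giving H' = 1.8240 (working shown to 4 dp, full precision carried).
The second survey: N=82, proportions 0.4878, 0.2683, 0.2439, giving H' = 1.0473.
Difference = |1.8240 − 1.0473| = 0.7767, i.e. 0.78 to 2 decimal places.

0.78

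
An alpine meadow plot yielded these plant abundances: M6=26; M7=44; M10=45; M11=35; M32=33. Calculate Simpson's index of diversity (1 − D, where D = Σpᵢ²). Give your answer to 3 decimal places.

0.792

Total N = 26+44+45+35+33 = 183, so the proportions are 0.14208, 0.24044, 0.2459, 0.19126, 0.18033 (working shown to 5 dp, full precision carried).
D = 0.14208² + 0.24044² + 0.2459² + 0.19126² + 0.18033² = 0.02019 + 0.05781 + 0.06047 + 0.03658 + 0.03252 = 0.20756.
So 1 − D = 0.79244, i.e. 0.792 to 3 decimal places.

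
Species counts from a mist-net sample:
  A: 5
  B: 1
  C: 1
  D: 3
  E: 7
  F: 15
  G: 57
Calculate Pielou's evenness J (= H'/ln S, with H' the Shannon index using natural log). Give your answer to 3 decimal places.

0.597

Total N = 5+1+1+3+7+15+57 = 89, so the proportions are 0.05618, 0.01124, 0.01124, 0.03371, 0.07865, 0.16854, 0.64045 (working shown to 5 dp, full precision carried).
H' = −Σ pᵢ ln pᵢ = −((-0.16175) + (-0.05043) + (-0.05043) + (-0.11427) + (-0.19999) + (-0.30010) + (-0.28537)) = 1.16235.
With S = 7 species, ln S = 1.94591, so J = 1.16235/1.94591 = 0.59733, i.e. 0.597 to 3 decimal places.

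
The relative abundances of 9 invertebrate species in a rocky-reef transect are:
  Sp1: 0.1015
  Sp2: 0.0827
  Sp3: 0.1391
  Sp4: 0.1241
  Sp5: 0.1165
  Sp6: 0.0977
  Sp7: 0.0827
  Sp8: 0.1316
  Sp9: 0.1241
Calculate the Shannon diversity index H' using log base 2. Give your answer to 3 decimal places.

Each pᵢ log₂ pᵢ term (working shown to 5 dp, full precision carried): 0.1015×(-3.30045)=-0.33500, 0.0827×(-3.59597)=-0.29739, 0.1391×(-2.84581)=-0.39585, 0.1241×(-3.01042)=-0.37359, 0.1165×(-3.10160)=-0.36134, 0.0977×(-3.35550)=-0.32783, 0.0827×(-3.59597)=-0.29739, 0.1316×(-2.92577)=-0.38503, 0.1241×(-3.01042)=-0.37359.
Sum = -3.14701, so H' = 3.147.

3.147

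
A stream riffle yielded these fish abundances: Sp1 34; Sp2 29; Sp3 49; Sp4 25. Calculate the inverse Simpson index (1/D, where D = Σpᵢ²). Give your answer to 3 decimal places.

Total N = 34+29+49+25 = 137, so the proportions are 0.2481752, 0.2116788, 0.3576642, 0.1824818 (working shown to 7 dp, full precision carried).
D = 0.2481752² + 0.2116788² + 0.3576642² + 0.1824818² = 0.0615909 + 0.0448079 + 0.1279237 + 0.0332996 = 0.2676221.
So 1/D = 3.73661, i.e. 3.737 to 3 decimal places.

3.737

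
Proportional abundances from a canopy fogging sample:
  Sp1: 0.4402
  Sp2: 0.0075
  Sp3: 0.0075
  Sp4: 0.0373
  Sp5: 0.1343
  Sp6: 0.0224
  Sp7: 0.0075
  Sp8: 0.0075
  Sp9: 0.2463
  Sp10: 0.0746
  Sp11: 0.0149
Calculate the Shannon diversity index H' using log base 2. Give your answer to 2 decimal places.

Each pᵢ log₂ pᵢ term (working shown to 4 dp, full precision carried): 0.4402×(-1.1838)=-0.5211, 0.0075×(-7.0589)=-0.0529, 0.0075×(-7.0589)=-0.0529, 0.0373×(-4.7447)=-0.1770, 0.1343×(-2.8965)=-0.3890, 0.0224×(-5.4804)=-0.1228, 0.0075×(-7.0589)=-0.0529, 0.0075×(-7.0589)=-0.0529, 0.2463×(-2.0215)=-0.4979, 0.0746×(-3.7447)=-0.2794, 0.0149×(-6.0685)=-0.0904.
Sum = -2.2893, so H' = 2.29.

2.29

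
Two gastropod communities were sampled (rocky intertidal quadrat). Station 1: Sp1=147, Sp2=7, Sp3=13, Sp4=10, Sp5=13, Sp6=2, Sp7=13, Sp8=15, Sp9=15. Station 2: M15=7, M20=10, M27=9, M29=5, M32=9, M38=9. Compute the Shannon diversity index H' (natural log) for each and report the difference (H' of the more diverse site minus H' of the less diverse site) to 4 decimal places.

Station 1: N=235, proportions 0.625532, 0.029787, 0.055319, 0.042553, 0.055319, 0.008511, 0.055319, 0.06383, 0.06383, giving H' = 1.404685 (working shown to 6 dp, full precision carried).
Station 2: N=49, proportions 0.142857, 0.204082, 0.183673, 0.102041, 0.183673, 0.183673, giving H' = 1.768974.
Difference = |1.404685 − 1.768974| = 0.364289, i.e. 0.3643 to 4 decimal places.

0.3643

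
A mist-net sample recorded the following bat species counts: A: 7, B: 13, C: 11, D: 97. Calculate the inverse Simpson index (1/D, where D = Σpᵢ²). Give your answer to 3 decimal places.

Total N = 7+13+11+97 = 128, so the proportions are 0.054688, 0.101562, 0.085938, 0.757812 (working shown to 6 dp, full precision carried).
D = 0.054688² + 0.101562² + 0.085938² + 0.757812² = 0.002991 + 0.010315 + 0.007385 + 0.574280 = 0.594971.
So 1/D = 1.68076, i.e. 1.681 to 3 decimal places.

1.681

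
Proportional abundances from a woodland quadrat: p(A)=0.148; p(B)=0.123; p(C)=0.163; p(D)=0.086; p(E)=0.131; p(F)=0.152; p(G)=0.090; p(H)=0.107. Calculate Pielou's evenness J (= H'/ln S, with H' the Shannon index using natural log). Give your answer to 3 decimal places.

0.989

H' = −Σ pᵢ ln pᵢ = −((-0.28276) + (-0.25776) + (-0.29568) + (-0.21099) + (-0.26627) + (-0.28635) + (-0.21672) + (-0.23914)) = 2.05566 (working shown to 5 dp, full precision carried).
With S = 8 species, ln S = 2.07944, so J = 2.05566/2.07944 = 0.98856, i.e. 0.989 to 3 decimal places.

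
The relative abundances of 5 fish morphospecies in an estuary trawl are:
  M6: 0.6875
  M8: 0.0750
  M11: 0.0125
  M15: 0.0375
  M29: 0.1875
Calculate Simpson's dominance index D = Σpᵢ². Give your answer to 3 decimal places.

D = 0.6875² + 0.075² + 0.0125² + 0.0375² + 0.1875² = 0.47266 + 0.00562 + 0.00016 + 0.00141 + 0.03516 = 0.51500 (working shown to 5 dp, full precision carried).
To 3 decimal places, D = 0.515.

0.515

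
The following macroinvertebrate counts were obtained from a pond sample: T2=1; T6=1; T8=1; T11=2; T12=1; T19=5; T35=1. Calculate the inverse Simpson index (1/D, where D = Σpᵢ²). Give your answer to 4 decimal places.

Total N = 1+1+1+2+1+5+1 = 12, so the proportions are 0.08333333, 0.08333333, 0.08333333, 0.16666667, 0.08333333, 0.41666667, 0.08333333 (working shown to 8 dp, full precision carried).
D = 0.08333333² + 0.08333333² + 0.08333333² + 0.16666667² + 0.08333333² + 0.41666667² + 0.08333333² = 0.00694444 + 0.00694444 + 0.00694444 + 0.02777778 + 0.00694444 + 0.17361111 + 0.00694444 = 0.23611111.
So 1/D = 4.235294, i.e. 4.2353 to 4 decimal places.

4.2353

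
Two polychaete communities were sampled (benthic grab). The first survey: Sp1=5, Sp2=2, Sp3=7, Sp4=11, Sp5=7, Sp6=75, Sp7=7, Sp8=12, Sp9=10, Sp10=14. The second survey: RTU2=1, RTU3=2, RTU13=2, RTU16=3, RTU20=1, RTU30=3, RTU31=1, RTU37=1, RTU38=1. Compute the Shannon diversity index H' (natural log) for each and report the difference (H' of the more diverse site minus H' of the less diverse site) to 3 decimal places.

0.342

The first survey: N=150, proportions 0.03333, 0.01333, 0.04667, 0.07333, 0.04667, 0.5, 0.04667, 0.08, 0.06667, 0.09333, giving H' = 1.74212 (working shown to 5 dp, full precision carried).
The second survey: N=15, proportions 0.06667, 0.13333, 0.13333, 0.2, 0.06667, 0.2, 0.06667, 0.06667, 0.06667, giving H' = 2.08377.
Difference = |1.74212 − 2.08377| = 0.34165, i.e. 0.342 to 3 decimal places.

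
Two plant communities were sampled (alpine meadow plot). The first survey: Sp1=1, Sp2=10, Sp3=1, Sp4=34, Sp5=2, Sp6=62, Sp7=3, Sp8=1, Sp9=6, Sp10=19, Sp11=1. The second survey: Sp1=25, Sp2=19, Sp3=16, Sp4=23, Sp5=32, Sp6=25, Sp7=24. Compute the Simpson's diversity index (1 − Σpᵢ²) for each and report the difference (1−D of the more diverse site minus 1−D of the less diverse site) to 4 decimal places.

The first survey: N=140, proportions 0.00714286, 0.07142857, 0.00714286, 0.24285714, 0.01428571, 0.44285714, 0.02142857, 0.00714286, 0.04285714, 0.13571429, 0.00714286, giving 1−D = 0.71867347 (working shown to 8 dp, full precision carried).
The second survey: N=164, proportions 0.15243902, 0.11585366, 0.09756098, 0.1402439, 0.19512195, 0.15243902, 0.14634146, giving 1−D = 0.85142772.
Difference = |0.71867347 − 0.85142772| = 0.13275425, i.e. 0.1328 to 4 decimal places.

0.1328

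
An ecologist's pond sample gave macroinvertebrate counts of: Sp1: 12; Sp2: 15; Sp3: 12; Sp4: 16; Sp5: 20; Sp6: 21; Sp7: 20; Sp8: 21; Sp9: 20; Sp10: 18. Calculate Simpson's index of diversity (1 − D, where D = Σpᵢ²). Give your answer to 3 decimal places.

0.896

Total N = 12+15+12+16+20+21+20+21+20+18 = 175, so the proportions are 0.06857, 0.08571, 0.06857, 0.09143, 0.11429, 0.12, 0.11429, 0.12, 0.11429, 0.10286 (working shown to 5 dp, full precision carried).
D = 0.06857² + 0.08571² + 0.06857² + 0.09143² + 0.11429² + 0.12² + 0.11429² + 0.12² + 0.11429² + 0.10286² = 0.00470 + 0.00735 + 0.00470 + 0.00836 + 0.01306 + 0.01440 + 0.01306 + 0.01440 + 0.01306 + 0.01058 = 0.10367.
So 1 − D = 0.89633, i.e. 0.896 to 3 decimal places.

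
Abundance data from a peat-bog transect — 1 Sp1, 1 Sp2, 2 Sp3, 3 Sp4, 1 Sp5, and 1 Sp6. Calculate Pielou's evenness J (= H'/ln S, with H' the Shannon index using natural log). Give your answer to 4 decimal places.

0.9359

Total N = 1+1+2+3+1+1 = 9, so the proportions are 0.111111, 0.111111, 0.222222, 0.333333, 0.111111, 0.111111 (working shown to 6 dp, full precision carried).
H' = −Σ pᵢ ln pᵢ = −((-0.244136) + (-0.244136) + (-0.334239) + (-0.366204) + (-0.244136) + (-0.244136)) = 1.676988.
With S = 6 species, ln S = 1.791759, so J = 1.676988/1.791759 = 0.935945, i.e. 0.9359 to 4 decimal places.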